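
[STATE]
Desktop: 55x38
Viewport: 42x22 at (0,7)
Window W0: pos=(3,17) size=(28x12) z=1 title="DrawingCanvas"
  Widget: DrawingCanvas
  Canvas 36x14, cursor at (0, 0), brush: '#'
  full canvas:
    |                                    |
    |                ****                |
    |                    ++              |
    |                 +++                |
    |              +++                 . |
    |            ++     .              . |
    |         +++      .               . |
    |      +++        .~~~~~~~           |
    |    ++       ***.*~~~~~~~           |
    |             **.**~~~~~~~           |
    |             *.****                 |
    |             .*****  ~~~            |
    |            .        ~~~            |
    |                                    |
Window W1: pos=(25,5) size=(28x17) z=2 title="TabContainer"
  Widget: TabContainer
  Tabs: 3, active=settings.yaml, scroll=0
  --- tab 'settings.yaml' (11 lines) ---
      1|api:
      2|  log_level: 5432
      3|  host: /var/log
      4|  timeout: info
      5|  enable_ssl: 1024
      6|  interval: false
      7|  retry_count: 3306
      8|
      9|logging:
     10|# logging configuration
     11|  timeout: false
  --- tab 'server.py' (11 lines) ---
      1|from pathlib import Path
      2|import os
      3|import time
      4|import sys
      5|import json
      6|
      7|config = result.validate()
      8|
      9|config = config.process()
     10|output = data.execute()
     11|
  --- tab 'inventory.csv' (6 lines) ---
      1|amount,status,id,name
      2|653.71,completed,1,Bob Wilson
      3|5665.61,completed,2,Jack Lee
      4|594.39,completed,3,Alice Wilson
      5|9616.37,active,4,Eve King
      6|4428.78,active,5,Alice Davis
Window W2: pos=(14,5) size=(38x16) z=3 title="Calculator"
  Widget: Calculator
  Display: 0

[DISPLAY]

              ┠───────────────────────────
              ┃                           
              ┃┌───┬───┬───┬───┐          
              ┃│ 7 │ 8 │ 9 │ ÷ │          
              ┃├───┼───┼───┼───┤          
              ┃│ 4 │ 5 │ 6 │ × │          
              ┃├───┼───┼───┼───┤          
              ┃│ 1 │ 2 │ 3 │ - │          
              ┃├───┼───┼───┼───┤          
              ┃│ 0 │ . │ = │ + │          
   ┏━━━━━━━━━━┃├───┼───┼───┼───┤          
   ┃ DrawingCa┃│ C │ MC│ MR│ M+│          
   ┠──────────┃└───┴───┴───┴───┘          
   ┃+         ┗━━━━━━━━━━━━━━━━━━━━━━━━━━━
   ┃                **** ┗━━━━━━━━━━━━━━━━
   ┃                    ++    ┃           
   ┃                 +++      ┃           
   ┃              +++         ┃           
   ┃            ++     .      ┃           
   ┃         +++      .       ┃           
   ┃      +++        .~~~~~~~ ┃           
   ┗━━━━━━━━━━━━━━━━━━━━━━━━━━┛           


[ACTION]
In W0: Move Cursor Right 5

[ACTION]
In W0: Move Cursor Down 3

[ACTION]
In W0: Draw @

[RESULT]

              ┠───────────────────────────
              ┃                           
              ┃┌───┬───┬───┬───┐          
              ┃│ 7 │ 8 │ 9 │ ÷ │          
              ┃├───┼───┼───┼───┤          
              ┃│ 4 │ 5 │ 6 │ × │          
              ┃├───┼───┼───┼───┤          
              ┃│ 1 │ 2 │ 3 │ - │          
              ┃├───┼───┼───┼───┤          
              ┃│ 0 │ . │ = │ + │          
   ┏━━━━━━━━━━┃├───┼───┼───┼───┤          
   ┃ DrawingCa┃│ C │ MC│ MR│ M+│          
   ┠──────────┃└───┴───┴───┴───┘          
   ┃          ┗━━━━━━━━━━━━━━━━━━━━━━━━━━━
   ┃                **** ┗━━━━━━━━━━━━━━━━
   ┃                    ++    ┃           
   ┃     @           +++      ┃           
   ┃              +++         ┃           
   ┃            ++     .      ┃           
   ┃         +++      .       ┃           
   ┃      +++        .~~~~~~~ ┃           
   ┗━━━━━━━━━━━━━━━━━━━━━━━━━━┛           


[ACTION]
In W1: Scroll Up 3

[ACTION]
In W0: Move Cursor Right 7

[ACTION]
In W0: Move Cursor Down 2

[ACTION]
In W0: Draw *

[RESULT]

              ┠───────────────────────────
              ┃                           
              ┃┌───┬───┬───┬───┐          
              ┃│ 7 │ 8 │ 9 │ ÷ │          
              ┃├───┼───┼───┼───┤          
              ┃│ 4 │ 5 │ 6 │ × │          
              ┃├───┼───┼───┼───┤          
              ┃│ 1 │ 2 │ 3 │ - │          
              ┃├───┼───┼───┼───┤          
              ┃│ 0 │ . │ = │ + │          
   ┏━━━━━━━━━━┃├───┼───┼───┼───┤          
   ┃ DrawingCa┃│ C │ MC│ MR│ M+│          
   ┠──────────┃└───┴───┴───┴───┘          
   ┃          ┗━━━━━━━━━━━━━━━━━━━━━━━━━━━
   ┃                **** ┗━━━━━━━━━━━━━━━━
   ┃                    ++    ┃           
   ┃     @           +++      ┃           
   ┃              +++         ┃           
   ┃            *+     .      ┃           
   ┃         +++      .       ┃           
   ┃      +++        .~~~~~~~ ┃           
   ┗━━━━━━━━━━━━━━━━━━━━━━━━━━┛           


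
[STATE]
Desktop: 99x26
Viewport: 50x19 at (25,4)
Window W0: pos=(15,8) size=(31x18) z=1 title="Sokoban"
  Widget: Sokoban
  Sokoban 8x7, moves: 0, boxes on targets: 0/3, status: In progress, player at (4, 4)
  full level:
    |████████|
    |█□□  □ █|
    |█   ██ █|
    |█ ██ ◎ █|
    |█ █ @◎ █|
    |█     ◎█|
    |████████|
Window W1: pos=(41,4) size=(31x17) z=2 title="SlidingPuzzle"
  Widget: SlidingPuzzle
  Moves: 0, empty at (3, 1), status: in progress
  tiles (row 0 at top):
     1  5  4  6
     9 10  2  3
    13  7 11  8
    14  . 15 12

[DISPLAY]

                ┏━━━━━━━━━━━━━━━━━━━━━━━━━━━━━┓   
                ┃ SlidingPuzzle               ┃   
                ┠─────────────────────────────┨   
                ┃┌────┬────┬────┬────┐        ┃   
━━━━━━━━━━━━━━━━┃│  1 │  5 │  4 │  6 │        ┃   
                ┃├────┼────┼────┼────┤        ┃   
────────────────┃│  9 │ 10 │  2 │  3 │        ┃   
                ┃├────┼────┼────┼────┤        ┃   
                ┃│ 13 │  7 │ 11 │  8 │        ┃   
                ┃├────┼────┼────┼────┤        ┃   
                ┃│ 14 │    │ 15 │ 12 │        ┃   
                ┃└────┴────┴────┴────┘        ┃   
                ┃Moves: 0                     ┃   
                ┃                             ┃   
 0/3            ┃                             ┃   
                ┃                             ┃   
                ┗━━━━━━━━━━━━━━━━━━━━━━━━━━━━━┛   
                    ┃                             
                    ┃                             


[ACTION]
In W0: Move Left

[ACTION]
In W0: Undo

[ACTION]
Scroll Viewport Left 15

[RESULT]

                               ┏━━━━━━━━━━━━━━━━━━
                               ┃ SlidingPuzzle    
                               ┠──────────────────
                               ┃┌────┬────┬────┬──
     ┏━━━━━━━━━━━━━━━━━━━━━━━━━┃│  1 │  5 │  4 │  
     ┃ Sokoban                 ┃├────┼────┼────┼──
     ┠─────────────────────────┃│  9 │ 10 │  2 │  
     ┃████████                 ┃├────┼────┼────┼──
     ┃█□□  □ █                 ┃│ 13 │  7 │ 11 │  
     ┃█   ██ █                 ┃├────┼────┼────┼──
     ┃█ ██ ◎ █                 ┃│ 14 │    │ 15 │ 1
     ┃█ █ @◎ █                 ┃└────┴────┴────┴──
     ┃█     ◎█                 ┃Moves: 0          
     ┃████████                 ┃                  
     ┃Moves: 0  0/3            ┃                  
     ┃                         ┃                  
     ┃                         ┗━━━━━━━━━━━━━━━━━━
     ┃                             ┃              
     ┃                             ┃              


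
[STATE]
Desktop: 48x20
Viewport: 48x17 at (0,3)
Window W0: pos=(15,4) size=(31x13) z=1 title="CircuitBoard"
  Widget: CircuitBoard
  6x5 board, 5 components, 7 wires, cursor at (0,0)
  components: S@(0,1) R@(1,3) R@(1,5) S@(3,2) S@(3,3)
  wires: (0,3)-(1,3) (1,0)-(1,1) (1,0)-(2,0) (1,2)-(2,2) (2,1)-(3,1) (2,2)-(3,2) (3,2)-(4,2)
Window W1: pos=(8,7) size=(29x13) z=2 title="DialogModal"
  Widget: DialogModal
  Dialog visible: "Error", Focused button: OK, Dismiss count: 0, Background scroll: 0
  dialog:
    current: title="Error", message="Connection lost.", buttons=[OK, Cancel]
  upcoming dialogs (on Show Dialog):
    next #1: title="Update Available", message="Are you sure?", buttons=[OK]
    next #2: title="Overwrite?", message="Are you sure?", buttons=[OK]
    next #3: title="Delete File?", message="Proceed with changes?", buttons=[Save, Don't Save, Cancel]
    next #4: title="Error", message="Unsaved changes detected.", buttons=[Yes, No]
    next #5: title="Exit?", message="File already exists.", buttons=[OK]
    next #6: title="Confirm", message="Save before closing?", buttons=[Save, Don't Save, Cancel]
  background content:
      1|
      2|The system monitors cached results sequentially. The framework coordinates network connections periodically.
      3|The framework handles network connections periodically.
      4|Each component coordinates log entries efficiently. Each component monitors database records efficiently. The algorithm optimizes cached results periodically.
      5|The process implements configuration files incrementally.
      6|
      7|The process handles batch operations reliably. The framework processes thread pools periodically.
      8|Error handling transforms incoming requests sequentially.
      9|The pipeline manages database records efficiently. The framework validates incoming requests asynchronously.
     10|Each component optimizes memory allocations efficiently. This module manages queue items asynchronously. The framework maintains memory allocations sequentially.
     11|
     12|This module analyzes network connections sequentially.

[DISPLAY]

                                                
               ┏━━━━━━━━━━━━━━━━━━━━━━━━━━━━━┓  
               ┃ CircuitBoard                ┃  
               ┠─────────────────────────────┨  
        ┏━━━━━━━━━━━━━━━━━━━━━━━━━━━┓        ┃  
        ┃ DialogModal               ┃        ┃  
        ┠───────────────────────────┨        ┃  
        ┃                           ┃   R    ┃  
        ┃The system monitors cached ┃        ┃  
        ┃The┌──────────────────┐etwo┃        ┃  
        ┃Eac│      Error       │tes ┃        ┃  
        ┃The│ Connection lost. │conf┃        ┃  
        ┃   │  [OK]  Cancel    │    ┃        ┃  
        ┃The└──────────────────┘ch o┃━━━━━━━━┛  
        ┃Error handling transforms i┃           
        ┃The pipeline manages databa┃           
        ┗━━━━━━━━━━━━━━━━━━━━━━━━━━━┛           


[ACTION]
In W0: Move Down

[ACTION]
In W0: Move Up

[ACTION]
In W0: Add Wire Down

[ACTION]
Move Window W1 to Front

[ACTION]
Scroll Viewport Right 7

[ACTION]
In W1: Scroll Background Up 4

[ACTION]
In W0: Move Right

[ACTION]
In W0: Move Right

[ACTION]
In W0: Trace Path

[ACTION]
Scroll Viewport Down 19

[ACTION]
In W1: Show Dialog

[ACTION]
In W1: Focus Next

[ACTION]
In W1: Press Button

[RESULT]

                                                
               ┏━━━━━━━━━━━━━━━━━━━━━━━━━━━━━┓  
               ┃ CircuitBoard                ┃  
               ┠─────────────────────────────┨  
        ┏━━━━━━━━━━━━━━━━━━━━━━━━━━━┓        ┃  
        ┃ DialogModal               ┃        ┃  
        ┠───────────────────────────┨        ┃  
        ┃                           ┃   R    ┃  
        ┃The system monitors cached ┃        ┃  
        ┃The framework handles netwo┃        ┃  
        ┃Each component coordinates ┃        ┃  
        ┃The process implements conf┃        ┃  
        ┃                           ┃        ┃  
        ┃The process handles batch o┃━━━━━━━━┛  
        ┃Error handling transforms i┃           
        ┃The pipeline manages databa┃           
        ┗━━━━━━━━━━━━━━━━━━━━━━━━━━━┛           


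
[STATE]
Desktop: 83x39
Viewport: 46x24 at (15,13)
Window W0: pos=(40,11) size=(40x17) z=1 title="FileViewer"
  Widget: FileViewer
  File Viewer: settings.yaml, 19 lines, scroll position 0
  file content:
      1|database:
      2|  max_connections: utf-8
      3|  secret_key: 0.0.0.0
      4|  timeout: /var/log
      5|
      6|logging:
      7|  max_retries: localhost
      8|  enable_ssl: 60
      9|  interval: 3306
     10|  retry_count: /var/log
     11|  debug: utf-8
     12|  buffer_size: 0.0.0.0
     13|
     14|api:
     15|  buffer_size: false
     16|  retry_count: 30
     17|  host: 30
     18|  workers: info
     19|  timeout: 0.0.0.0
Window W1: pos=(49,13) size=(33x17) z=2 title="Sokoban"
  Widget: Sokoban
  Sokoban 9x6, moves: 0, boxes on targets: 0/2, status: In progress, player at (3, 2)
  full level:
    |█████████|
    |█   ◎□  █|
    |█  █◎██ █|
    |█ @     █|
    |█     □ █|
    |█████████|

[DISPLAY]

                         ┠────────┏━━━━━━━━━━━
                         ┃database┃ Sokoban   
                         ┃  max_co┠───────────
                         ┃  secret┃█████████  
                         ┃  timeou┃█   ◎□  █  
                         ┃        ┃█  █◎██ █  
                         ┃logging:┃█ @     █  
                         ┃  max_re┃█     □ █  
                         ┃  enable┃█████████  
                         ┃  interv┃Moves: 0  0
                         ┃  retry_┃           
                         ┃  debug:┃           
                         ┃  buffer┃           
                         ┃        ┃           
                         ┗━━━━━━━━┃           
                                  ┃           
                                  ┗━━━━━━━━━━━
                                              
                                              
                                              
                                              
                                              
                                              
                                              


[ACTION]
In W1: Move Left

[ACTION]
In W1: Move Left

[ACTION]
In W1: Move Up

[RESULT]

                         ┠────────┏━━━━━━━━━━━
                         ┃database┃ Sokoban   
                         ┃  max_co┠───────────
                         ┃  secret┃█████████  
                         ┃  timeou┃█   ◎□  █  
                         ┃        ┃█@ █◎██ █  
                         ┃logging:┃█       █  
                         ┃  max_re┃█     □ █  
                         ┃  enable┃█████████  
                         ┃  interv┃Moves: 2  0
                         ┃  retry_┃           
                         ┃  debug:┃           
                         ┃  buffer┃           
                         ┃        ┃           
                         ┗━━━━━━━━┃           
                                  ┃           
                                  ┗━━━━━━━━━━━
                                              
                                              
                                              
                                              
                                              
                                              
                                              


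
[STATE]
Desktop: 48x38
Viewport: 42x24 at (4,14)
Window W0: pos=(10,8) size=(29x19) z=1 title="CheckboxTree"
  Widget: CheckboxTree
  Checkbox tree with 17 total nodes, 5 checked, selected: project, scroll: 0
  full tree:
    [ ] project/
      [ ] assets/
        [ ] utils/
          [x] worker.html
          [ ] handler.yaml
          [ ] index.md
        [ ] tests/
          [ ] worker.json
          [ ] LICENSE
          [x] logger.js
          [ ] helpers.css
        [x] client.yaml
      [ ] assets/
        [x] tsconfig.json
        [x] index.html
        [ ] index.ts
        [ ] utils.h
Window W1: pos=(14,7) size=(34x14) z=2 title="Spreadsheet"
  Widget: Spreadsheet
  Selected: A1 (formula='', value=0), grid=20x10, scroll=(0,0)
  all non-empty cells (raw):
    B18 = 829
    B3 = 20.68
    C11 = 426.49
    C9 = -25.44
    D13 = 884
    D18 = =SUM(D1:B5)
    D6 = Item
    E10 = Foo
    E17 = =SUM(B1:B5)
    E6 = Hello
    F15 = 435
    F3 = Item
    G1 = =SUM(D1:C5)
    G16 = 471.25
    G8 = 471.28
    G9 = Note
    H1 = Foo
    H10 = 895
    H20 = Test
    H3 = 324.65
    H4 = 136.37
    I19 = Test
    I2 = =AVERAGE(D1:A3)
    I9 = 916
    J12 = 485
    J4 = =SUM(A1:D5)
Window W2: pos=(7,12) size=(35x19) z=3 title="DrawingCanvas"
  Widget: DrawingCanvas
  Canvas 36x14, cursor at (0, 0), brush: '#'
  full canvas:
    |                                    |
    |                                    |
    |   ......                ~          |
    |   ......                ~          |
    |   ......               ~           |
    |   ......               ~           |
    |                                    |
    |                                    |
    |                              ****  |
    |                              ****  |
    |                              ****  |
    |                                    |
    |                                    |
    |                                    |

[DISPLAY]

   ┠─────────────────────────────────┨0   
   ┃+                                ┃0   
   ┃                                 ┃0   
   ┃   ......                ~       ┃0   
   ┃   ......                ~       ┃0Ite
   ┃   ......               ~        ┃0   
   ┃   ......               ~        ┃━━━━
   ┃                                 ┃    
   ┃                                 ┃    
   ┃                              ***┃    
   ┃                              ***┃    
   ┃                              ***┃    
   ┃                                 ┃    
   ┃                                 ┃    
   ┃                                 ┃    
   ┃                                 ┃    
   ┗━━━━━━━━━━━━━━━━━━━━━━━━━━━━━━━━━┛    
                                          
                                          
                                          
                                          
                                          
                                          
                                          


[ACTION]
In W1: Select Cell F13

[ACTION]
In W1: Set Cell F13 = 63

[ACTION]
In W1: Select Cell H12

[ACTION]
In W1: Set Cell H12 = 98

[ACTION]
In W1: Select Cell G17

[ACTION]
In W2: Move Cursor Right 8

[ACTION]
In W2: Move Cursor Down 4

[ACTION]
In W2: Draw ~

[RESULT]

   ┠─────────────────────────────────┨0   
   ┃                                 ┃0   
   ┃                                 ┃0   
   ┃   ......                ~       ┃0   
   ┃   ......                ~       ┃0Ite
   ┃   .....~               ~        ┃0   
   ┃   ......               ~        ┃━━━━
   ┃                                 ┃    
   ┃                                 ┃    
   ┃                              ***┃    
   ┃                              ***┃    
   ┃                              ***┃    
   ┃                                 ┃    
   ┃                                 ┃    
   ┃                                 ┃    
   ┃                                 ┃    
   ┗━━━━━━━━━━━━━━━━━━━━━━━━━━━━━━━━━┛    
                                          
                                          
                                          
                                          
                                          
                                          
                                          


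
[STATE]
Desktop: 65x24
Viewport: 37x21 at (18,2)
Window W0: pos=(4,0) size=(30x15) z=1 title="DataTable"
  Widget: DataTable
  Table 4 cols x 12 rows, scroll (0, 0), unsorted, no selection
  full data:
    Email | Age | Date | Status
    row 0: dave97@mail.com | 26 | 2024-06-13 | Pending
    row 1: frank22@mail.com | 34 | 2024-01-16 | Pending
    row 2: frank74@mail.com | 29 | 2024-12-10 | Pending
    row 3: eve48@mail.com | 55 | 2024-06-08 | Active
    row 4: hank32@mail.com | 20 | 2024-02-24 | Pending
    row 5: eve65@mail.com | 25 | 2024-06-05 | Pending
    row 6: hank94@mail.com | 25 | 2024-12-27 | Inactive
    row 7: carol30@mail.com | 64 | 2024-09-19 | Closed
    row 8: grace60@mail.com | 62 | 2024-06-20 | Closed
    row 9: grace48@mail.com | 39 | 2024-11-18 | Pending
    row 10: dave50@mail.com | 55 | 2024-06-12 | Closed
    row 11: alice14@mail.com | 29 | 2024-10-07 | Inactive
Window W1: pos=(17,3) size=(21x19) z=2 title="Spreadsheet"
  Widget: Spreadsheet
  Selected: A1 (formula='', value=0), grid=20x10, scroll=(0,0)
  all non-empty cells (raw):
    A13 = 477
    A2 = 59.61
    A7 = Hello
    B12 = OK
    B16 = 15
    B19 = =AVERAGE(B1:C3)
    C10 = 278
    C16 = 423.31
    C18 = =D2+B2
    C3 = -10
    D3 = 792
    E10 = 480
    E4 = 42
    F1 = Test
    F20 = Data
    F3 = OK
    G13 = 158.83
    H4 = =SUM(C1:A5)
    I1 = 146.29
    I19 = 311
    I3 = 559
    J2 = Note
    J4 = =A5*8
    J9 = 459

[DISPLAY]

───────────────┨                     
━━━━━━━━━━━━━━━━━━━┓                 
 Spreadsheet       ┃                 
───────────────────┨                 
A1:                ┃                 
       A       B   ┃                 
-------------------┃                 
  1      [0]       ┃                 
  2    59.61       ┃                 
  3        0       ┃                 
  4        0       ┃                 
  5        0       ┃                 
  6        0       ┃                 
  7 Hello          ┃                 
  8        0       ┃                 
  9        0       ┃                 
 10        0       ┃                 
 11        0       ┃                 
 12        0OK     ┃                 
━━━━━━━━━━━━━━━━━━━┛                 
                                     


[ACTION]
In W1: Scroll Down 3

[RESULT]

───────────────┨                     
━━━━━━━━━━━━━━━━━━━┓                 
 Spreadsheet       ┃                 
───────────────────┨                 
A1:                ┃                 
       A       B   ┃                 
-------------------┃                 
  4        0       ┃                 
  5        0       ┃                 
  6        0       ┃                 
  7 Hello          ┃                 
  8        0       ┃                 
  9        0       ┃                 
 10        0       ┃                 
 11        0       ┃                 
 12        0OK     ┃                 
 13      477       ┃                 
 14        0       ┃                 
 15        0       ┃                 
━━━━━━━━━━━━━━━━━━━┛                 
                                     


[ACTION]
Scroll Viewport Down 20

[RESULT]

━━━━━━━━━━━━━━━━━━━┓                 
 Spreadsheet       ┃                 
───────────────────┨                 
A1:                ┃                 
       A       B   ┃                 
-------------------┃                 
  4        0       ┃                 
  5        0       ┃                 
  6        0       ┃                 
  7 Hello          ┃                 
  8        0       ┃                 
  9        0       ┃                 
 10        0       ┃                 
 11        0       ┃                 
 12        0OK     ┃                 
 13      477       ┃                 
 14        0       ┃                 
 15        0       ┃                 
━━━━━━━━━━━━━━━━━━━┛                 
                                     
                                     


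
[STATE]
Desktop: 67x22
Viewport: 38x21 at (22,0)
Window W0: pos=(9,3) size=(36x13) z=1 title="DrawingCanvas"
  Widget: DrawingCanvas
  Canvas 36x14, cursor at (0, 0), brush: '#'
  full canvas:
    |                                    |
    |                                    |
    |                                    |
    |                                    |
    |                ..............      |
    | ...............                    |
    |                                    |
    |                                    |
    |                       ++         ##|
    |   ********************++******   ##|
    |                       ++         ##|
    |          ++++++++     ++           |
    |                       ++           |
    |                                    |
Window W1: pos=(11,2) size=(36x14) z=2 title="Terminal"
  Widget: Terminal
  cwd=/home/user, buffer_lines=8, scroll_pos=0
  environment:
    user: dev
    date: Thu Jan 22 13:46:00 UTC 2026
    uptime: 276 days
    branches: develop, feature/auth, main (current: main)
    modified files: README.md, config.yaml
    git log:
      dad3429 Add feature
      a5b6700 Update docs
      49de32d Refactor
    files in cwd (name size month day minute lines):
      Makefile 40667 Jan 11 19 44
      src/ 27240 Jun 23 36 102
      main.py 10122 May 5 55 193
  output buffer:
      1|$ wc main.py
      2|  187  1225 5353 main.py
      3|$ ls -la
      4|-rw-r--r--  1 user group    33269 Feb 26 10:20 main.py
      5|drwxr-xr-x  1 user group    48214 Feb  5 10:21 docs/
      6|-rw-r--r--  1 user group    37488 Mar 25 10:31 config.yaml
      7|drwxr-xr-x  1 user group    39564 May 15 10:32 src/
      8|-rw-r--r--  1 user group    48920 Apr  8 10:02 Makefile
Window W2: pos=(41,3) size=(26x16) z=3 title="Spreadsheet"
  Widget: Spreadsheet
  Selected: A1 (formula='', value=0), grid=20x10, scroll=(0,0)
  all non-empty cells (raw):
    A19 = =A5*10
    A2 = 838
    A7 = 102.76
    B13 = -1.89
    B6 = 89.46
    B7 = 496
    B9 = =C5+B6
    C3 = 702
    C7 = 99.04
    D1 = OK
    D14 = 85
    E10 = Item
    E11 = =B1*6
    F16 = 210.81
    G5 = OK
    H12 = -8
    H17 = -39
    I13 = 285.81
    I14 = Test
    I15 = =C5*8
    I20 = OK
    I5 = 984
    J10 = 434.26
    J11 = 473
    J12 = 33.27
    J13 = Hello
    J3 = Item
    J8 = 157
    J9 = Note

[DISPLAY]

                                      
                                      
━━━━━━━━━━━━━━━━━━━━━━━━┓             
                   ┏━━━━━━━━━━━━━━━━━━
───────────────────┃ Spreadsheet      
py                 ┠──────────────────
5 5353 main.py     ┃A1:               
                   ┃       A       B  
  1 user group    3┃------------------
  1 user group    4┃  1      [0]      
  1 user group    3┃  2      838      
  1 user group    3┃  3        0      
  1 user group    4┃  4        0      
                   ┃  5        0      
                   ┃  6        0   89.
━━━━━━━━━━━━━━━━━━━┃  7   102.76     4
                   ┃  8        0      
                   ┃  9        0   89.
                   ┗━━━━━━━━━━━━━━━━━━
                                      
                                      


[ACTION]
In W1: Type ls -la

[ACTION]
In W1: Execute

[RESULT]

                                      
                                      
━━━━━━━━━━━━━━━━━━━━━━━━┓             
                   ┏━━━━━━━━━━━━━━━━━━
───────────────────┃ Spreadsheet      
  1 user group    3┠──────────────────
  1 user group    4┃A1:               
  1 user group    3┃       A       B  
  1 user group    3┃------------------
  1 user group    4┃  1      [0]      
                   ┃  2      838      
  1 dev group    40┃  3        0      
  1 dev group    27┃  4        0      
  1 dev group    10┃  5        0      
                   ┃  6        0   89.
━━━━━━━━━━━━━━━━━━━┃  7   102.76     4
                   ┃  8        0      
                   ┃  9        0   89.
                   ┗━━━━━━━━━━━━━━━━━━
                                      
                                      


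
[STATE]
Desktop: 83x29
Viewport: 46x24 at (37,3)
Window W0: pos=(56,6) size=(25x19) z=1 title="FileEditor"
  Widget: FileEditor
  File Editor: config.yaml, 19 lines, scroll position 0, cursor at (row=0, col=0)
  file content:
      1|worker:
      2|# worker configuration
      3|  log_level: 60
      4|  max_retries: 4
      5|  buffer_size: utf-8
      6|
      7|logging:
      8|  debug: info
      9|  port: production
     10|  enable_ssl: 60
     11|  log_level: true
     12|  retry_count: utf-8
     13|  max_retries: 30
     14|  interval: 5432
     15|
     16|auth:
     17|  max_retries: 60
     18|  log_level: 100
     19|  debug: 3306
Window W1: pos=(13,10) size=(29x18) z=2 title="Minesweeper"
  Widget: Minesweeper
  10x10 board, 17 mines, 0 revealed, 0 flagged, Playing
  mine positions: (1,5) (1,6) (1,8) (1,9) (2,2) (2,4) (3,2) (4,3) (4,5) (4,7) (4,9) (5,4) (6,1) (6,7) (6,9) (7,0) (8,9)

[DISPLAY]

                                              
                                              
                                              
                   ┏━━━━━━━━━━━━━━━━━━━━━━━┓  
                   ┃ FileEditor            ┃  
                   ┠───────────────────────┨  
                   ┃█orker:               ▲┃  
━━━━┓              ┃# worker configuration█┃  
    ┃              ┃  log_level: 60       ░┃  
────┨              ┃  max_retries: 4      ░┃  
    ┃              ┃  buffer_size: utf-8  ░┃  
    ┃              ┃                      ░┃  
    ┃              ┃logging:              ░┃  
    ┃              ┃  debug: info         ░┃  
    ┃              ┃  port: production    ░┃  
    ┃              ┃  enable_ssl: 60      ░┃  
    ┃              ┃  log_level: true     ░┃  
    ┃              ┃  retry_count: utf-8  ░┃  
    ┃              ┃  max_retries: 30     ░┃  
    ┃              ┃  interval: 5432      ░┃  
    ┃              ┃                      ▼┃  
    ┃              ┗━━━━━━━━━━━━━━━━━━━━━━━┛  
    ┃                                         
    ┃                                         


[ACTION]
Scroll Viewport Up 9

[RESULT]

                                              
                                              
                                              
                                              
                                              
                                              
                   ┏━━━━━━━━━━━━━━━━━━━━━━━┓  
                   ┃ FileEditor            ┃  
                   ┠───────────────────────┨  
                   ┃█orker:               ▲┃  
━━━━┓              ┃# worker configuration█┃  
    ┃              ┃  log_level: 60       ░┃  
────┨              ┃  max_retries: 4      ░┃  
    ┃              ┃  buffer_size: utf-8  ░┃  
    ┃              ┃                      ░┃  
    ┃              ┃logging:              ░┃  
    ┃              ┃  debug: info         ░┃  
    ┃              ┃  port: production    ░┃  
    ┃              ┃  enable_ssl: 60      ░┃  
    ┃              ┃  log_level: true     ░┃  
    ┃              ┃  retry_count: utf-8  ░┃  
    ┃              ┃  max_retries: 30     ░┃  
    ┃              ┃  interval: 5432      ░┃  
    ┃              ┃                      ▼┃  


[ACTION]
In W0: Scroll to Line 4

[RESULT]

                                              
                                              
                                              
                                              
                                              
                                              
                   ┏━━━━━━━━━━━━━━━━━━━━━━━┓  
                   ┃ FileEditor            ┃  
                   ┠───────────────────────┨  
                   ┃  max_retries: 4      ▲┃  
━━━━┓              ┃  buffer_size: utf-8  ░┃  
    ┃              ┃                      ░┃  
────┨              ┃logging:              ░┃  
    ┃              ┃  debug: info         ░┃  
    ┃              ┃  port: production    ░┃  
    ┃              ┃  enable_ssl: 60      ░┃  
    ┃              ┃  log_level: true     ░┃  
    ┃              ┃  retry_count: utf-8  ░┃  
    ┃              ┃  max_retries: 30     ░┃  
    ┃              ┃  interval: 5432      █┃  
    ┃              ┃                      ░┃  
    ┃              ┃auth:                 ░┃  
    ┃              ┃  max_retries: 60     ░┃  
    ┃              ┃  log_level: 100      ▼┃  


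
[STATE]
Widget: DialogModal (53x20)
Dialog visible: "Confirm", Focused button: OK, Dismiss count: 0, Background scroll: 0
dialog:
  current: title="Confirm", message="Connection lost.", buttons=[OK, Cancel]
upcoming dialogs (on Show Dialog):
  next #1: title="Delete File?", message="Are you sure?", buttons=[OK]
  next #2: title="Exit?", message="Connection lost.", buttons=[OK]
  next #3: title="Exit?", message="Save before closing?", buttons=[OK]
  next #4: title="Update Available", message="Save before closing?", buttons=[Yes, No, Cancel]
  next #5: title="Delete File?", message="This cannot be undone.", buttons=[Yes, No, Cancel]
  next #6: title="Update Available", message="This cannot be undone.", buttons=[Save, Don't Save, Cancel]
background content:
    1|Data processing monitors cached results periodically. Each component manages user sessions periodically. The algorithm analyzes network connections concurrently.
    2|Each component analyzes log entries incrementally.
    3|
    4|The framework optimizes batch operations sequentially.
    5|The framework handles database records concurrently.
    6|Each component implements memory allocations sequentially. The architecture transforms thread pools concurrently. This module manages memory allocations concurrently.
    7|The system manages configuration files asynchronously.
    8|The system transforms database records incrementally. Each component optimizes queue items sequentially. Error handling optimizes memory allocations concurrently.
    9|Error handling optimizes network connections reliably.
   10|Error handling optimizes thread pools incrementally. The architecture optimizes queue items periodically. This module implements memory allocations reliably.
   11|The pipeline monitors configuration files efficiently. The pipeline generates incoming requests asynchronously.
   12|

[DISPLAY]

Data processing monitors cached results periodically.
Each component analyzes log entries incrementally.   
                                                     
The framework optimizes batch operations sequentially
The framework handles database records concurrently. 
Each component implements memory allocations sequenti
The system manages configuration files asynchronously
The system trans┌──────────────────┐ds incrementally.
Error handling o│     Confirm      │nections reliably
Error handling o│ Connection lost. │s incrementally. 
The pipeline mon│  [OK]  Cancel    │files efficiently
                └──────────────────┘                 
                                                     
                                                     
                                                     
                                                     
                                                     
                                                     
                                                     
                                                     


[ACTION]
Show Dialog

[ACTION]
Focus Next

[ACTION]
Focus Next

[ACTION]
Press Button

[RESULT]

Data processing monitors cached results periodically.
Each component analyzes log entries incrementally.   
                                                     
The framework optimizes batch operations sequentially
The framework handles database records concurrently. 
Each component implements memory allocations sequenti
The system manages configuration files asynchronously
The system transforms database records incrementally.
Error handling optimizes network connections reliably
Error handling optimizes thread pools incrementally. 
The pipeline monitors configuration files efficiently
                                                     
                                                     
                                                     
                                                     
                                                     
                                                     
                                                     
                                                     
                                                     


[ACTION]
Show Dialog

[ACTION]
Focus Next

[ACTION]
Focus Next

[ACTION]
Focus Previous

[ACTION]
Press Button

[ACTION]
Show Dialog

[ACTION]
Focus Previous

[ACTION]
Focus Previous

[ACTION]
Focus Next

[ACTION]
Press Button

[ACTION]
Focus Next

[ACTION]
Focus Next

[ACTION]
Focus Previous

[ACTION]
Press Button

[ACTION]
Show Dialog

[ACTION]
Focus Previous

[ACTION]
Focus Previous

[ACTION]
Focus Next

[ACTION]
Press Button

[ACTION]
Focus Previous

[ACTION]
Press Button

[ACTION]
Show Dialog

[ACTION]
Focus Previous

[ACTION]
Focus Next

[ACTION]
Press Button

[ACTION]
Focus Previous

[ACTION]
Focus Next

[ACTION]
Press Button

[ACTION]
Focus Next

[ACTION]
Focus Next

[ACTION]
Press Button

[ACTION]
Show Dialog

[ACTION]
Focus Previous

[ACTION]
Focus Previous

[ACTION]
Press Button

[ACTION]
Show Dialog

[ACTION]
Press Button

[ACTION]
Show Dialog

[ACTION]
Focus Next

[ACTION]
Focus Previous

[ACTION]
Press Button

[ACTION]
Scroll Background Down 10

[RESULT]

The pipeline monitors configuration files efficiently
                                                     
                                                     
                                                     
                                                     
                                                     
                                                     
                                                     
                                                     
                                                     
                                                     
                                                     
                                                     
                                                     
                                                     
                                                     
                                                     
                                                     
                                                     
                                                     
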